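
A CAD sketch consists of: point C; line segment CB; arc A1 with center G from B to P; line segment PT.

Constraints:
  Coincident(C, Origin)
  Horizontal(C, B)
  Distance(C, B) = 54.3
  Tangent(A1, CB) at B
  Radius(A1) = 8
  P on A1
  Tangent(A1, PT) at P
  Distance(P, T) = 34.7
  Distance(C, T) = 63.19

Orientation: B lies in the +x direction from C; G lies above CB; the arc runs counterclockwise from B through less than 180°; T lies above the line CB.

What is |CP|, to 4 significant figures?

62.57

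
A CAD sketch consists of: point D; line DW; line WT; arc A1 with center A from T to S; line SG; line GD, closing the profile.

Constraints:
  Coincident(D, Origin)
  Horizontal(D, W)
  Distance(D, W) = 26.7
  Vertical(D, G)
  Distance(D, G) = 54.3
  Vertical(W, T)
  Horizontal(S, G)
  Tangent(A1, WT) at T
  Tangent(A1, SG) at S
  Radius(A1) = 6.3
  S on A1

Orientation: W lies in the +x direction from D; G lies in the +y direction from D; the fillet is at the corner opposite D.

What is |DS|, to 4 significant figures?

58.01

D is at the origin; DW is horizontal with |DW| = 26.7 and W on the +x side, so W = (26.70, 0.000). DG is vertical with |DG| = 54.3 and G on the +y side, so G = (0.000, 54.30). The virtual corner opposite D is at (26.70, 54.30). The tangent condition forces AT to be normal to WT and tangency of A1 to SG means the radius AS is perpendicular to SG, with radius 6.3, so the center A sits 6.3 in from both sides at A = (20.40, 48.00). That places the tangent points at T = (26.70, 48.00) on WT and S = (20.40, 54.30) on SG. Then |DS| = |S − D| = 58.01.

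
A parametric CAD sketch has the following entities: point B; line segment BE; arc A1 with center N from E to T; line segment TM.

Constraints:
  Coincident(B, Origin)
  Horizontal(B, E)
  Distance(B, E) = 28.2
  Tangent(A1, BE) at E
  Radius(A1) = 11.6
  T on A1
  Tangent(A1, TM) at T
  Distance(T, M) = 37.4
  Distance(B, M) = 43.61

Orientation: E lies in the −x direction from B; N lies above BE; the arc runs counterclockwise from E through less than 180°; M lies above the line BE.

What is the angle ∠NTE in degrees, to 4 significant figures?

54.36°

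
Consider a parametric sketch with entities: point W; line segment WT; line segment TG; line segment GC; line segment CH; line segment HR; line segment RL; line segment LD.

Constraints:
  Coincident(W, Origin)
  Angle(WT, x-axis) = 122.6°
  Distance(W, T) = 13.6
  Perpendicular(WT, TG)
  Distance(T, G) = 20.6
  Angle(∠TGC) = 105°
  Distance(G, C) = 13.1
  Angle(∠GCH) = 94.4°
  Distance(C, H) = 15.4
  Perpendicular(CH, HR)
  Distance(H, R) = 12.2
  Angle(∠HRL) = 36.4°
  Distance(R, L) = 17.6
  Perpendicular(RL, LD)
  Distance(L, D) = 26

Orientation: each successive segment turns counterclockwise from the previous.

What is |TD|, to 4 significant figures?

38.04

∠HRL = 36.4° gives RL at -113.2° from the x-axis; with |RL| = 17.6, L = (-15.45, -12.91). RL is perpendicular to LD, so LD runs at -23.20°; with |LD| = 26.0, D = (8.451, -23.15). Then |TD| = |D − T| = 38.04.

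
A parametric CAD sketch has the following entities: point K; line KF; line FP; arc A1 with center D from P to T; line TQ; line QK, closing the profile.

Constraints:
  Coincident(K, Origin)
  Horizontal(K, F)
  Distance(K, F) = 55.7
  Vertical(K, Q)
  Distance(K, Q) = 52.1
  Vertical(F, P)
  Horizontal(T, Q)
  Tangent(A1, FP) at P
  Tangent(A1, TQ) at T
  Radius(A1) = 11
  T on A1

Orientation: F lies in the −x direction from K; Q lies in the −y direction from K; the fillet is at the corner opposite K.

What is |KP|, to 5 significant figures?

69.222

K is at the origin; KF is horizontal with |KF| = 55.7 and F on the −x side, so F = (-55.700, 0.0000). K and Q share the same x with |KQ| = 52.1 and Q on the −y side, so Q = (0.0000, -52.100). The virtual corner opposite K is at (-55.700, -52.100). Since A1 is tangent to FP there, DP ⟂ FP and the tangent condition forces DT to be normal to TQ, with radius 11.0, so the center D sits 11.0 in from both sides at D = (-44.700, -41.100). That places the tangent points at P = (-55.700, -41.100) on FP and T = (-44.700, -52.100) on TQ. Then |KP| = |P − K| = 69.222.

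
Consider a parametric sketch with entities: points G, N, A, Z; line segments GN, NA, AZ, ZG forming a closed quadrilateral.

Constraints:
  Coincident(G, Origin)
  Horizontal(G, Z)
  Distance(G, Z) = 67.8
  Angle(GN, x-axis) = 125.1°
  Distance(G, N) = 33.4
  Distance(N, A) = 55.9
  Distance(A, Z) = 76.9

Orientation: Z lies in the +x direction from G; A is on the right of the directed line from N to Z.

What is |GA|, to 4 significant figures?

26.92

G is at the origin; GZ is horizontal with |GZ| = 67.8 and Z in +x, so Z = (67.8, 0). GN runs at 125.1° with |GN| = 33.4, so N = (-19.21, 27.33). A is determined by |NA| = 55.9 and |AZ| = 76.9 together: it lies at the intersection of circle(N, 55.9) and circle(Z, 76.9). With |NZ| = 91.20, the foot of the radical line on NZ is 30.31 from N and the perpendicular offset is √(55.9² − 30.31²) = 46.97. Taking the right-of-NZ solution: A = (-4.365, -26.57).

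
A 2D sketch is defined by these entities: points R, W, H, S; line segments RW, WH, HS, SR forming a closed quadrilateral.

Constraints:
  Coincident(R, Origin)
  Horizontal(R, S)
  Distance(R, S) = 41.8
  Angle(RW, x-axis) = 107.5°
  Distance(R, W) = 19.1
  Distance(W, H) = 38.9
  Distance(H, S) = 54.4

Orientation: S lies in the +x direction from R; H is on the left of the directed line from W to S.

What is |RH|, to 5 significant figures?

52.195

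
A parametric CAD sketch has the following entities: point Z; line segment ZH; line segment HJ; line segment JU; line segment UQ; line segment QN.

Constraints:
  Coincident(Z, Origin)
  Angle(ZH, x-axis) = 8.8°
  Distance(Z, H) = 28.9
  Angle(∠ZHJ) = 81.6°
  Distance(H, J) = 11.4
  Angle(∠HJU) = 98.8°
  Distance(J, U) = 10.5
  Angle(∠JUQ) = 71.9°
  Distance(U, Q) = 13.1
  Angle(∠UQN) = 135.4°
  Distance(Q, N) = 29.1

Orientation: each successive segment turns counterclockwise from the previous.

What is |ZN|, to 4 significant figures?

48.74

Z is at the origin; ZH runs at 8.8° with length 28.9, so H = (28.56, 4.421). ∠ZHJ = 81.6° gives HJ at 107.2° from the x-axis; with |HJ| = 11.4, J = (25.19, 15.31). ∠HJU = 98.8° gives JU at -171.6° from the x-axis; with |JU| = 10.5, U = (14.80, 13.78). ∠JUQ = 71.9° gives UQ at -63.50° from the x-axis; with |UQ| = 13.1, Q = (20.65, 2.054). ∠UQN = 135.4° gives QN at -18.90° from the x-axis; with |QN| = 29.1, N = (48.18, -7.372). Then |ZN| = |N − Z| = 48.74.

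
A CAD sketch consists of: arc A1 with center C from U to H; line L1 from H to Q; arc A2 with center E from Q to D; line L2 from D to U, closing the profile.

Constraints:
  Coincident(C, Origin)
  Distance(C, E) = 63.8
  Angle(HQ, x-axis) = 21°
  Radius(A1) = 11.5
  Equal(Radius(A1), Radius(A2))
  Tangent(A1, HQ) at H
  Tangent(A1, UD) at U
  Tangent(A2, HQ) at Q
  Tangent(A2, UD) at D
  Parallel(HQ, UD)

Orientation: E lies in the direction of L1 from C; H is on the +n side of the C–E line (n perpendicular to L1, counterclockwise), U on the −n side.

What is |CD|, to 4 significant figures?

64.83

Tangency of A1 to both parallel lines with radius 11.5 puts H and U at C ± 11.5·n: H = (-4.121, 10.74), U = (4.121, -10.74). Equal radii place Q and D the same way about E: Q = E + 11.5·n = (55.44, 33.60), D = E − 11.5·n = (63.68, 12.13). Then |CD| = |D − C| = 64.83.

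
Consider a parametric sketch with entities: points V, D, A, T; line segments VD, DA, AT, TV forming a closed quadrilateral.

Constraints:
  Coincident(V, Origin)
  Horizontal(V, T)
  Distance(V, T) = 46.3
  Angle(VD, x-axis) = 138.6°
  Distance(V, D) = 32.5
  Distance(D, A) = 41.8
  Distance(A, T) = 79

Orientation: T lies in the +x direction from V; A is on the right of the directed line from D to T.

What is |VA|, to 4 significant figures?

36.13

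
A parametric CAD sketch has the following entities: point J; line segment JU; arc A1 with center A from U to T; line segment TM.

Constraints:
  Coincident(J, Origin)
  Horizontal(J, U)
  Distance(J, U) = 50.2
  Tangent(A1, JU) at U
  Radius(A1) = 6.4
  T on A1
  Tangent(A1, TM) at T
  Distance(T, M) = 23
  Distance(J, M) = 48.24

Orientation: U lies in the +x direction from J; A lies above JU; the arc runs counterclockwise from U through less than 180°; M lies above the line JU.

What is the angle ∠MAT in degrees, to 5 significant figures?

74.450°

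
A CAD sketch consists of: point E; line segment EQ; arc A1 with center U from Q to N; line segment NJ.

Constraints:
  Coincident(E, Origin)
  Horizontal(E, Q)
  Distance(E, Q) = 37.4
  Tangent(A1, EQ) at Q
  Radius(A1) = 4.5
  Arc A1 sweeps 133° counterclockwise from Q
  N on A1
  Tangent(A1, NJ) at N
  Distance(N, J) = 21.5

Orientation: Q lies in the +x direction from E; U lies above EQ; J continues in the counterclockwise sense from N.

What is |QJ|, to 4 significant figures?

25.92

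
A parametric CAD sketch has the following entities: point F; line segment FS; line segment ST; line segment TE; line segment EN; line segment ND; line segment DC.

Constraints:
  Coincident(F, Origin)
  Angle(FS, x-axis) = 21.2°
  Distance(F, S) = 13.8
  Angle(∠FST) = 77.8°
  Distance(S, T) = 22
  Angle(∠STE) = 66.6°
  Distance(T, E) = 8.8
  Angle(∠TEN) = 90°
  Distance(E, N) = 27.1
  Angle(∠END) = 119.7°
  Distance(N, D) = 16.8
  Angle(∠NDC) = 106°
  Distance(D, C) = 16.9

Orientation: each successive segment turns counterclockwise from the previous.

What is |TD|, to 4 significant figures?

35.89

F is at the origin; FS runs at 21.2° with length 13.8, so S = (12.87, 4.990). ∠FST = 77.8° gives ST at 123.4° from the x-axis; with |ST| = 22.0, T = (0.7555, 23.36). ∠STE = 66.6° gives TE at -123.2° from the x-axis; with |TE| = 8.8, E = (-4.063, 15.99). ∠TEN = 90.0° gives EN at -33.20° from the x-axis; with |EN| = 27.1, N = (18.61, 1.155). ∠END = 119.7° gives ND at 27.10° from the x-axis; with |ND| = 16.8, D = (33.57, 8.808). Then |TD| = |D − T| = 35.89.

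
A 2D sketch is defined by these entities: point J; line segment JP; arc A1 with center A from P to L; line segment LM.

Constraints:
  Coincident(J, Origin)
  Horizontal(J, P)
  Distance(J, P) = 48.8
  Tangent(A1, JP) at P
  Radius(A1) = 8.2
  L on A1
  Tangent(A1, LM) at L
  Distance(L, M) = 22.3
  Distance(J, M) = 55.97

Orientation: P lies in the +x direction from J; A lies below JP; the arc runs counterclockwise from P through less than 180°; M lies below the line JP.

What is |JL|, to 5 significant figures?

42.065

Checks: |AL| = 8.200 ✓; ∠(AL, LM) = 90.00° ✓; |LM| = 22.30 ✓; |JM| = 55.97 ✓.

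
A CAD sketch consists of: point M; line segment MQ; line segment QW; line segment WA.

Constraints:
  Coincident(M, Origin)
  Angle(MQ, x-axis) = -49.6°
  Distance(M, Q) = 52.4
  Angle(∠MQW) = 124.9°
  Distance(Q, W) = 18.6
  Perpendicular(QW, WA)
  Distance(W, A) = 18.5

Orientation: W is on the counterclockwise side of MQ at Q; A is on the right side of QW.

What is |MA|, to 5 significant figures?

78.354

M is at the origin; MQ runs at -49.6° with length 52.4, so Q = 52.4·(cos -49.6°, sin -49.6°) = (33.961, -39.905). ∠MQW = 124.9°, so QW runs at -49.6° + (180° − 124.9°) = 5.5000° from the x-axis; with |QW| = 18.6, W = Q + 18.6·(cos 5.5000°, sin 5.5000°) = (52.476, -38.122). QW ⟂ WA; with |WA| = 18.5 on the right of QW, A = W + 18.5·(0.095846, -0.99540) = (54.249, -56.537). Then |MA| = |A − M| = 78.354.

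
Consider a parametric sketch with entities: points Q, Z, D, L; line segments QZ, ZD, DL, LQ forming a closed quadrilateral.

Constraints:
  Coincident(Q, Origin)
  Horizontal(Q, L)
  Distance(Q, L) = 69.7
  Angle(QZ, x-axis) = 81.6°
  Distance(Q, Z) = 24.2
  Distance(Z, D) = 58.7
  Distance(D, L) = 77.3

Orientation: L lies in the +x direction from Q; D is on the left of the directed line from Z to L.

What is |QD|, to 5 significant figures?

80.791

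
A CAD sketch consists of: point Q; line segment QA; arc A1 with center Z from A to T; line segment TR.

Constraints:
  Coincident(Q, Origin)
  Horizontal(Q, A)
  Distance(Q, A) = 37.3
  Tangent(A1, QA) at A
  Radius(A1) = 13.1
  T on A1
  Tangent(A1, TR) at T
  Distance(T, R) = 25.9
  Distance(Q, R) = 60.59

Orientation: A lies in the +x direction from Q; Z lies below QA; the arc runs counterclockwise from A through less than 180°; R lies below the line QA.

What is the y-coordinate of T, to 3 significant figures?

-21.7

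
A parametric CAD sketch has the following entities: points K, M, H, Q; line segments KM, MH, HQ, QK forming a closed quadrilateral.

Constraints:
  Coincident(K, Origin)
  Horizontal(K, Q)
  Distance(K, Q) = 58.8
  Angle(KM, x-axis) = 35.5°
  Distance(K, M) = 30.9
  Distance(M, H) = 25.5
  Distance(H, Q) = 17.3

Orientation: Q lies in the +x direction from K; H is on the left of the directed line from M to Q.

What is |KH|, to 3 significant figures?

52.7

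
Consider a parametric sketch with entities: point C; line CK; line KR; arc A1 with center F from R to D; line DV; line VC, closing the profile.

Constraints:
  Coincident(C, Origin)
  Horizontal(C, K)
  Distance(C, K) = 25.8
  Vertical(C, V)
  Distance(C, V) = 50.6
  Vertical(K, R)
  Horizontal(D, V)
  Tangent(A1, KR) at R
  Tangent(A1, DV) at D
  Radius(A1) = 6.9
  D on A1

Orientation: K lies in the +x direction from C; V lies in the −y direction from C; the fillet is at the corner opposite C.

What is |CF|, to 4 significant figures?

47.61

CV is vertical with |CV| = 50.6 and V on the −y side, so V = (0.000, -50.60). The virtual corner opposite C is at (25.80, -50.60). The tangent condition forces FR to be normal to KR and A1 meets DV tangentially, so FD is at right angles to DV, with radius 6.9, so the center F sits 6.9 in from both sides at F = (18.90, -43.70). Then |CF| = |F − C| = 47.61.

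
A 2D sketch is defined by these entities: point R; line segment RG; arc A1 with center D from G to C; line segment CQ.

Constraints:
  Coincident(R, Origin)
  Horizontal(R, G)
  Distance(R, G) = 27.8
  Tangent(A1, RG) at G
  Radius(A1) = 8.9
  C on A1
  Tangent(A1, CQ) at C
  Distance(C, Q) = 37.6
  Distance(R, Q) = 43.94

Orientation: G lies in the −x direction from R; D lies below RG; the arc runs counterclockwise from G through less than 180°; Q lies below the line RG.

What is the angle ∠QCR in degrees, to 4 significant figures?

71.62°

Checks: R = (0.00, 0.00) ✓; |DC| = 8.900 ✓; ∠(DC, CQ) = 90.00° ✓; |CQ| = 37.60 ✓; |RQ| = 43.94 ✓.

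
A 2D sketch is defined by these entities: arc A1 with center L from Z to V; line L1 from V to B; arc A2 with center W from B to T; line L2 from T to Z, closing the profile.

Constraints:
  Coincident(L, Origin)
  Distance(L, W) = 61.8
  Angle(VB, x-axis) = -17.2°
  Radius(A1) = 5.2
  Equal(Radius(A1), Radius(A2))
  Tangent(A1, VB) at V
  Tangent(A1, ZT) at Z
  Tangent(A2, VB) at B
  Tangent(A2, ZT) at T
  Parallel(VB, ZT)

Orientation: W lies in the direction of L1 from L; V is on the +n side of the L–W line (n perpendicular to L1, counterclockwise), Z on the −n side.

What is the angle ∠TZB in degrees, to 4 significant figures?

9.553°

Tangency of A1 to both parallel lines with radius 5.2 puts V and Z at L ± 5.2·n: V = (1.538, 4.967), Z = (-1.538, -4.967). Equal radii place B and T the same way about W: B = W + 5.2·n = (60.57, -13.31), T = W − 5.2·n = (57.50, -23.24). Then cos ∠TZB = ZT·ZB / (|ZT||ZB|), giving 9.553°.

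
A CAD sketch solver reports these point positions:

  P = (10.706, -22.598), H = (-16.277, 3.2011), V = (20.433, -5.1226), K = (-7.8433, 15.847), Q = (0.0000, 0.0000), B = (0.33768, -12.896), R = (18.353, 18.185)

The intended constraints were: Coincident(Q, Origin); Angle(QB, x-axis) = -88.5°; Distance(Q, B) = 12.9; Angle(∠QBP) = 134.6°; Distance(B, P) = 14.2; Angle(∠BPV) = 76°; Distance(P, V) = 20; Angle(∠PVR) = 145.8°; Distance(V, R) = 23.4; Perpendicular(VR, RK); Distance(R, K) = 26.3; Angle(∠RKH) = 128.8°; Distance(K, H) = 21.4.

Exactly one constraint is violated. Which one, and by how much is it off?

Distance(K, H) = 21.4 — off by 6.20.

Q = (0.00, 0.00) ✓; QB at -88.50° ✓; |QB| = 12.90 ✓; ∠QBP = 134.6° ✓; |BP| = 14.20 ✓; ∠BPV = 76.00° ✓; |PV| = 20.00 ✓; ∠PVR = 145.8° ✓; |VR| = 23.40 ✓; ∠(VR, RK) = 90.00° ✓; |RK| = 26.30 ✓; ∠RKH = 128.8° ✓; |KH| = 15.20 ✗.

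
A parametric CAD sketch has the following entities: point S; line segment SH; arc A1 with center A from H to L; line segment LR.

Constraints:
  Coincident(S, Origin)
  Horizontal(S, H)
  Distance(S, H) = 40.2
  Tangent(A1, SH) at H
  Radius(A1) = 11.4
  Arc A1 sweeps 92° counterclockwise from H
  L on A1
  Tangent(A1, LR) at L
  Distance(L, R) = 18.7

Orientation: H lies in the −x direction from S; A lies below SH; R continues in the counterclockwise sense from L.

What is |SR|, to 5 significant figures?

59.366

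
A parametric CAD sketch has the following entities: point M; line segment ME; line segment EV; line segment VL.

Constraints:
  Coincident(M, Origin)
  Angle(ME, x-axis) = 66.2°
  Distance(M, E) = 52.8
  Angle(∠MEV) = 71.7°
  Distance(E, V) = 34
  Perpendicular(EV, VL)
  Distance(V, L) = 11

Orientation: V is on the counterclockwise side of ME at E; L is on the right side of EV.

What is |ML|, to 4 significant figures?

63.56

M is at the origin; ME runs at 66.2° with length 52.8, so E = 52.8·(cos 66.2°, sin 66.2°) = (21.31, 48.31). ∠MEV = 71.7°, so EV runs at 66.2° + (180° − 71.7°) = 174.5° from the x-axis; with |EV| = 34.0, V = E + 34.0·(cos 174.5°, sin 174.5°) = (-12.54, 51.57). The perpendicularity gives VL at right angles to EV; with |VL| = 11.0 on the right of EV, L = V + 11.0·(0.09585, 0.9954) = (-11.48, 62.52). Then |ML| = |L − M| = 63.56.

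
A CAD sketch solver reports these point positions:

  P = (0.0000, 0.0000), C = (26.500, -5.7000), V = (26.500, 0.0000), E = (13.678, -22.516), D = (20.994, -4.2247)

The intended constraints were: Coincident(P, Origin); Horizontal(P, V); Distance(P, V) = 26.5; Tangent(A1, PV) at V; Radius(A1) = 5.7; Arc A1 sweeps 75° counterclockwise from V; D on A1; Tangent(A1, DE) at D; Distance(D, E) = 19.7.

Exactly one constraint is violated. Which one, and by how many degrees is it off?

Tangent(A1, DE) at D — off by 6.80°.

P = (0.00, 0.00) ✓; P.y = 0.00, V.y = 0.00 ✓; |PV| = 26.50 ✓; ∠(CV, VP) = 90.00° ✓; |CV| = 5.700 ✓; bearing(C→D) − bearing(C→V) = 75.00° ✓; |CD| = 5.700 ✓; ∠(CD, DE) = 96.80° ✗; |DE| = 19.70 ✓.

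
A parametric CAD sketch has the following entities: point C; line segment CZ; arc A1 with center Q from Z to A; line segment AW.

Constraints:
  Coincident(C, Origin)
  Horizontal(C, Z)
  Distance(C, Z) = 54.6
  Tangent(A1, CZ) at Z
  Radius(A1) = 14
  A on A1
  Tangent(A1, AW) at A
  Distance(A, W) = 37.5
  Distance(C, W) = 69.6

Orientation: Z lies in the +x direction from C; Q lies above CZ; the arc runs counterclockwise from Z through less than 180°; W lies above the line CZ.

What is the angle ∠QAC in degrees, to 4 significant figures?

15.78°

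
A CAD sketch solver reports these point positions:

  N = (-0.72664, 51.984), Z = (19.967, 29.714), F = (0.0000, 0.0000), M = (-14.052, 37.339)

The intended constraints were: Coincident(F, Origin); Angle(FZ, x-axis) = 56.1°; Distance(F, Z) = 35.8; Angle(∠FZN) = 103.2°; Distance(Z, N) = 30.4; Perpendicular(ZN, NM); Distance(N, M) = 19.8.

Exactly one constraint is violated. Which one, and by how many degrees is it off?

Perpendicular(ZN, NM) — off by 4.80°.

F = (0.00, 0.00) ✓; FZ at 56.10° ✓; |FZ| = 35.80 ✓; ∠FZN = 103.2° ✓; |ZN| = 30.40 ✓; ∠(ZN, NM) = 94.80° ✗; |NM| = 19.80 ✓.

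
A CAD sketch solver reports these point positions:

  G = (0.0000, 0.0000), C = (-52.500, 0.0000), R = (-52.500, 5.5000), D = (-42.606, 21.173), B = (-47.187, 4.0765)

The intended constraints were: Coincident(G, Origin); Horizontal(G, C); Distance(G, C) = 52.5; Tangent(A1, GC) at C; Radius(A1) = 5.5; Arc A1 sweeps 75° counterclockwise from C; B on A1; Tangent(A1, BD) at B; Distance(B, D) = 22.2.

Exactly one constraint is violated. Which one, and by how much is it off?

Distance(B, D) = 22.2 — off by 4.50.

G = (0.00, 0.00) ✓; G.y = 0.00, C.y = 0.00 ✓; |GC| = 52.50 ✓; ∠(RC, CG) = 90.00° ✓; |RC| = 5.500 ✓; bearing(R→B) − bearing(R→C) = 75.00° ✓; |RB| = 5.500 ✓; ∠(RB, BD) = 90.00° ✓; |BD| = 17.70 ✗.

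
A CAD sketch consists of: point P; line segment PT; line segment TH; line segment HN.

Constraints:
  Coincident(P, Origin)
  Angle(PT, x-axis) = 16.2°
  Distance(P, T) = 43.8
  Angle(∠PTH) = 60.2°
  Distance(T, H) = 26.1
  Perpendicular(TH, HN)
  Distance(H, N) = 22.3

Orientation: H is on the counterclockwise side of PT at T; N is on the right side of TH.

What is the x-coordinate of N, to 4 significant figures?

38.78

∠PTH = 60.2°, so TH runs at 16.2° + (180° − 60.2°) = 136.0° from the x-axis; with |TH| = 26.1, H = T + 26.1·(cos 136.0°, sin 136.0°) = (23.29, 30.35). TH is perpendicular to HN; with |HN| = 22.3 on the right of TH, N = H + 22.3·(0.6947, 0.7193) = (38.78, 46.39). So N.x = 38.78.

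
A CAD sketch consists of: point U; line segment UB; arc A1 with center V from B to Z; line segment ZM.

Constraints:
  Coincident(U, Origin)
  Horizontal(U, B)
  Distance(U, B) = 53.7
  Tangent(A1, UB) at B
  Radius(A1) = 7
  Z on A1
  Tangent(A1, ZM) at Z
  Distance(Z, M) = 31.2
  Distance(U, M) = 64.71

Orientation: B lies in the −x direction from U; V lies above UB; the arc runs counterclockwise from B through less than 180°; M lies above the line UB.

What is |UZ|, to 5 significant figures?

47.484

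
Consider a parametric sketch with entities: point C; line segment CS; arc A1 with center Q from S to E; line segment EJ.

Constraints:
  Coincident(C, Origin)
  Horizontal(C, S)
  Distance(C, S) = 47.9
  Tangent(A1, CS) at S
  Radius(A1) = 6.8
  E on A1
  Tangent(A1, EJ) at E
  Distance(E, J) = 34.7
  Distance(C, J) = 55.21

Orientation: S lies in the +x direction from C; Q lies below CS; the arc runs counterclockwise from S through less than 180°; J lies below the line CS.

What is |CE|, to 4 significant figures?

41.58

Checks: |QE| = 6.800 ✓; ∠(QE, EJ) = 90.00° ✓; |EJ| = 34.70 ✓; |CJ| = 55.21 ✓.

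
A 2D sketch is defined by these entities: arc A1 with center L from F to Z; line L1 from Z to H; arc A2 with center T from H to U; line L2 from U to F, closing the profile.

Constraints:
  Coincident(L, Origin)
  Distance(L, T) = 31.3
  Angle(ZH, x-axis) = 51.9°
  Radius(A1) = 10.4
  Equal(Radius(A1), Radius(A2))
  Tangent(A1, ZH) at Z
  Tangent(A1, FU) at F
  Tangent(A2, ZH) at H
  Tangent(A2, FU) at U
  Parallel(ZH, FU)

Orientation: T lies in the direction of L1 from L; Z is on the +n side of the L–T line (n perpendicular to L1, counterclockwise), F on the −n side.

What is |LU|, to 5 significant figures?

32.983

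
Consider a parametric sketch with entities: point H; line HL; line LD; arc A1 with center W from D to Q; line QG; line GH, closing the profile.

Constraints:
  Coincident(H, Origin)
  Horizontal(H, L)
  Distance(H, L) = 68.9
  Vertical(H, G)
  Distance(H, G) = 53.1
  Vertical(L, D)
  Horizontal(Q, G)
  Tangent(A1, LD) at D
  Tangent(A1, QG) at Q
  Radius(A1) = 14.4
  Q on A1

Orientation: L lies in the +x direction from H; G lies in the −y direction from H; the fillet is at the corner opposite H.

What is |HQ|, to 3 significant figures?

76.1

The virtual corner opposite H is at (68.9, -53.1). Since A1 is tangent to LD there, WD ⟂ LD and since A1 is tangent to QG there, WQ ⟂ QG, with radius 14.4, so the center W sits 14.4 in from both sides at W = (54.5, -38.7). That places the tangent points at D = (68.9, -38.7) on LD and Q = (54.5, -53.1) on QG. Then |HQ| = |Q − H| = 76.1.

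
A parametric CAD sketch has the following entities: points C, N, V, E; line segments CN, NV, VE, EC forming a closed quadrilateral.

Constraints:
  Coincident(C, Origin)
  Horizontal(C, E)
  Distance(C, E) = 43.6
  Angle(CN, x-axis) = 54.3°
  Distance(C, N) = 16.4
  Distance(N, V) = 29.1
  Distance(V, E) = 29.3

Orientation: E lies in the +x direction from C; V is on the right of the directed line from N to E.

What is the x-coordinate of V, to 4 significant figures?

18.14

C is at the origin; CE is horizontal with |CE| = 43.6 and E in +x, so E = (43.6, 0). CN runs at 54.3° with |CN| = 16.4, so N = (9.570, 13.32). V is determined by |NV| = 29.1 and |VE| = 29.3 together: it lies at the intersection of circle(N, 29.1) and circle(E, 29.3). With |NE| = 36.54, the foot of the radical line on NE is 18.11 from N and the perpendicular offset is √(29.1² − 18.11²) = 22.78. Taking the right-of-NE solution: V = (18.14, -14.49).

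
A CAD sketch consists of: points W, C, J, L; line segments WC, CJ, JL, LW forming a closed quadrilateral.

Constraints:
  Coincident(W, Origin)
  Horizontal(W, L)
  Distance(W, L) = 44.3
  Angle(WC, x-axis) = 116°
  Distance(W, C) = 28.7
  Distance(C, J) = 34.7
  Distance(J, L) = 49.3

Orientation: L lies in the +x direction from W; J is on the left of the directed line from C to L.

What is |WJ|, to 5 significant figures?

45.609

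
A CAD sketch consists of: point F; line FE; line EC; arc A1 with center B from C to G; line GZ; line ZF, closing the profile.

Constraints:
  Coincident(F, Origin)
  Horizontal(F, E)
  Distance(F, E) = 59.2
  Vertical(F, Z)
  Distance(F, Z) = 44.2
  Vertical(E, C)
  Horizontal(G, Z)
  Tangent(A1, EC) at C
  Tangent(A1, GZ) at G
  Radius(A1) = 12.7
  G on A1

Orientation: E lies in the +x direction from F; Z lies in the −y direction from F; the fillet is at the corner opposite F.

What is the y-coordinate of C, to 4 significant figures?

-31.50

F is at the origin; FE is horizontal with |FE| = 59.2 and E on the +x side, so E = (59.20, 0.000). FZ is vertical with |FZ| = 44.2 and Z on the −y side, so Z = (0.000, -44.20). The virtual corner opposite F is at (59.20, -44.20). A1 meets EC tangentially, so BC is at right angles to EC and tangency of A1 to GZ means the radius BG is perpendicular to GZ, with radius 12.7, so the center B sits 12.7 in from both sides at B = (46.50, -31.50). That places the tangent points at C = (59.20, -31.50) on EC and G = (46.50, -44.20) on GZ. So C.y = -31.50.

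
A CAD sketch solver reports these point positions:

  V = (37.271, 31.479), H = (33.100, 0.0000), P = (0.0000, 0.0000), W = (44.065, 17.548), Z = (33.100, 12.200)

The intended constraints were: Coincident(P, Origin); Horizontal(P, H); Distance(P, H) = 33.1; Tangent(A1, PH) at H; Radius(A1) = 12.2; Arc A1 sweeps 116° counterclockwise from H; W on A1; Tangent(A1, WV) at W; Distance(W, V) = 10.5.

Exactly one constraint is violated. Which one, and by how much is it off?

Distance(W, V) = 10.5 — off by 5.00.

P = (0.00, 0.00) ✓; P.y = 0.00, H.y = 0.00 ✓; |PH| = 33.10 ✓; ∠(ZH, HP) = 90.00° ✓; |ZH| = 12.20 ✓; bearing(Z→W) − bearing(Z→H) = 116.0° ✓; |ZW| = 12.20 ✓; ∠(ZW, WV) = 90.00° ✓; |WV| = 15.50 ✗.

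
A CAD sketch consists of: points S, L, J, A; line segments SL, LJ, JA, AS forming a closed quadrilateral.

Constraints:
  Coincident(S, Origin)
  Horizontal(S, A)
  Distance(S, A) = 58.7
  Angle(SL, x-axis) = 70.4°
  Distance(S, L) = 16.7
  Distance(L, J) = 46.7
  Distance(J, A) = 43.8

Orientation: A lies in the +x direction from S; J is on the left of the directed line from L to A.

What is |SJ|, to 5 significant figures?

60.877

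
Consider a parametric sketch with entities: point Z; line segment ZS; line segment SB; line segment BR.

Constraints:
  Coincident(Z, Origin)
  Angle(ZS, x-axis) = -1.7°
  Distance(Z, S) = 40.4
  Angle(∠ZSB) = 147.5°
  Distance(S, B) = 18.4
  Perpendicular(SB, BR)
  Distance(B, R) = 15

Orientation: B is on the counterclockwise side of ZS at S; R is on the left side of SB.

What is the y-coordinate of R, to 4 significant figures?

21.11

Z is at the origin; ZS runs at -1.7° with length 40.4, so S = 40.4·(cos -1.7°, sin -1.7°) = (40.38, -1.199). ∠ZSB = 147.5°, so SB runs at -1.7° + (180° − 147.5°) = 30.80° from the x-axis; with |SB| = 18.4, B = S + 18.4·(cos 30.80°, sin 30.80°) = (56.19, 8.223). The perpendicularity gives BR at right angles to SB; with |BR| = 15.0 on the left of SB, R = B + 15.0·(-0.5120, 0.8590) = (48.51, 21.11). So R.y = 21.11.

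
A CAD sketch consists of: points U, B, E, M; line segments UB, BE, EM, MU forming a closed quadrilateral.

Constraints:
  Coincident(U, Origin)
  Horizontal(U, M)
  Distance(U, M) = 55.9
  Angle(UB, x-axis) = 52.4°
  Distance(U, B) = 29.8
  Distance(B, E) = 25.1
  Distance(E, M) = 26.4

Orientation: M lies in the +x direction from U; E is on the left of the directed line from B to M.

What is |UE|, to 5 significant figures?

49.099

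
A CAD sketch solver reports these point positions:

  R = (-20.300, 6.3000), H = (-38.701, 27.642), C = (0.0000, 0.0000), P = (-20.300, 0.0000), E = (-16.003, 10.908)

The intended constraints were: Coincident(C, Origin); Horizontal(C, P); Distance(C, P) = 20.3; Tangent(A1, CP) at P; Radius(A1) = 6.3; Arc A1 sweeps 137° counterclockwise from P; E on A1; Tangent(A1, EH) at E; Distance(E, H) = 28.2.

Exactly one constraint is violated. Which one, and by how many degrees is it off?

Tangent(A1, EH) at E — off by 6.60°.

C = (0.00, 0.00) ✓; C.y = 0.00, P.y = 0.00 ✓; |CP| = 20.30 ✓; ∠(RP, PC) = 90.00° ✓; |RP| = 6.300 ✓; bearing(R→E) − bearing(R→P) = 137.0° ✓; |RE| = 6.301 ✓; ∠(RE, EH) = 83.40° ✗; |EH| = 28.20 ✓.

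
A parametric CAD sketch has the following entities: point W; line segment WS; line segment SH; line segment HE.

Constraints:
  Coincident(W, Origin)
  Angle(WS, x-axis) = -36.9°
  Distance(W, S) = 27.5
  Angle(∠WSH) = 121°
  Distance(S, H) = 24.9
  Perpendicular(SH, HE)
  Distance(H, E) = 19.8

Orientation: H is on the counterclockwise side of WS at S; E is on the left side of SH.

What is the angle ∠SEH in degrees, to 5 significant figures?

51.509°

W is at the origin; WS runs at -36.9° with length 27.5, so S = 27.5·(cos -36.9°, sin -36.9°) = (21.991, -16.512). ∠WSH = 121.0°, so SH runs at -36.9° + (180° − 121.0°) = 22.100° from the x-axis; with |SH| = 24.9, H = S + 24.9·(cos 22.100°, sin 22.100°) = (45.062, -7.1436). The perpendicularity gives HE at right angles to SH; with |HE| = 19.8 on the left of SH, E = H + 19.8·(-0.37622, 0.92653) = (37.613, 11.202). Then cos ∠SEH = ES·EH / (|ES||EH|), giving 51.509°.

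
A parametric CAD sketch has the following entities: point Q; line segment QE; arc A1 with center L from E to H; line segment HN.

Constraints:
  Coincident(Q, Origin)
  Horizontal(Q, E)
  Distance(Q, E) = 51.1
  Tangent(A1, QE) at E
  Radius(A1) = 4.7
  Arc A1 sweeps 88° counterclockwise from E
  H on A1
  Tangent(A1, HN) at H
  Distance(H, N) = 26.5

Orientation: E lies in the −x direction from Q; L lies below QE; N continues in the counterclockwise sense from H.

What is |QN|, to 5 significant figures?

64.650

Q is at the origin; Q and E share the same y with |QE| = 51.1 and E on the −x side, so E = (-51.100, 0.0000). A1 meets QE tangentially, so LE is at right angles to QE, so L = E + (0, -4.7) = (-51.100, -4.7000). On A1, E sits at bearing 90° from L; an 88° counterclockwise sweep puts H at bearing 178°, so H = L + 4.7·(cos 178°, sin 178°) = (-55.797, -4.5360). The tangent condition forces LH to be normal to HN, so HN runs along (−sin 178°, cos 178°); with |HN| = 26.5, N = (-56.722, -31.020). Then |QN| = |N − Q| = 64.650.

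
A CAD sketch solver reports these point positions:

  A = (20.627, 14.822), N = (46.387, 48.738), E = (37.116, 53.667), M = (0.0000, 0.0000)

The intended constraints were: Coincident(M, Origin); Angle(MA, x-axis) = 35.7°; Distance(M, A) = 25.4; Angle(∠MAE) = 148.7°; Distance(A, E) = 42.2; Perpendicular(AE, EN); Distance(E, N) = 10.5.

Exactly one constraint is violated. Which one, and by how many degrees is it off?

Perpendicular(AE, EN) — off by 5.00°.

M = (0.00, 0.00) ✓; MA at 35.70° ✓; |MA| = 25.40 ✓; ∠MAE = 148.7° ✓; |AE| = 42.20 ✓; ∠(AE, EN) = 95.00° ✗; |EN| = 10.50 ✓.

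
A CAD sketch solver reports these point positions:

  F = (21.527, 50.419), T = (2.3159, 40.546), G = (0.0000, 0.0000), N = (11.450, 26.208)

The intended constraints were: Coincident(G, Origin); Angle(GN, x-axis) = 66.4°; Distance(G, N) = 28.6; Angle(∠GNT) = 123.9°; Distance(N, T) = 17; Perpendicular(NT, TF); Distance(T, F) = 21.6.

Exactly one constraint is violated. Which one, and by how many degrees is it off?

Perpendicular(NT, TF) — off by 5.30°.

G = (0.00, 0.00) ✓; GN at 66.40° ✓; |GN| = 28.60 ✓; ∠GNT = 123.9° ✓; |NT| = 17.00 ✓; ∠(NT, TF) = 95.30° ✗; |TF| = 21.60 ✓.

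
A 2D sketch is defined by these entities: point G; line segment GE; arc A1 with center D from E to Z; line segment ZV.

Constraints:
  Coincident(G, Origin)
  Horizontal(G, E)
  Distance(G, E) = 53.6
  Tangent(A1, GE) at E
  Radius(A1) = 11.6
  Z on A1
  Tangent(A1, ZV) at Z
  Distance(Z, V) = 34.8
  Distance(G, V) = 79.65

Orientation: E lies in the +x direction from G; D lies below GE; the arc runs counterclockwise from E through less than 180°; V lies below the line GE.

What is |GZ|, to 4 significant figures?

47.88

Checks: |DZ| = 11.60 ✓; ∠(DZ, ZV) = 90.00° ✓; |ZV| = 34.80 ✓; |GV| = 79.65 ✓.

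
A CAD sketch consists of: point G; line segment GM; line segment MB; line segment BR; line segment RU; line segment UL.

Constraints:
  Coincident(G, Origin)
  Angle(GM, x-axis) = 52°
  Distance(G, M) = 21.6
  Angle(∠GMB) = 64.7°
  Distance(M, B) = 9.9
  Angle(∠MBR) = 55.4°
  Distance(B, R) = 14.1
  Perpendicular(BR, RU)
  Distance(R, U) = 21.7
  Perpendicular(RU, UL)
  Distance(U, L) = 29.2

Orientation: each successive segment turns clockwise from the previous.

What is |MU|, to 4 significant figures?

15.98

G is at the origin; GM runs at 52.0° with length 21.6, so M = (13.30, 17.02). ∠GMB = 64.7° gives MB at -63.30° from the x-axis; with |MB| = 9.9, B = (17.75, 8.177). ∠MBR = 55.4° gives BR at 172.1° from the x-axis; with |BR| = 14.1, R = (3.780, 10.11). BR is perpendicular to RU, so RU runs at 82.10°; with |RU| = 21.7, U = (6.763, 31.61). Then |MU| = |U − M| = 15.98.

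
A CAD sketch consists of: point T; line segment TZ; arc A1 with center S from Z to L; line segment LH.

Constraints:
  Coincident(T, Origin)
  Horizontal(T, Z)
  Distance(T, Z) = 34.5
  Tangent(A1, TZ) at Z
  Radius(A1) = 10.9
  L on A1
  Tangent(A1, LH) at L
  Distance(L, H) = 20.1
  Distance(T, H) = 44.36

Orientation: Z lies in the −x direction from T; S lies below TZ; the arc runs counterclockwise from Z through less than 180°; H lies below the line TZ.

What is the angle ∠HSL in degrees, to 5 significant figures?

61.530°

Checks: T.y = 0.00, Z.y = 0.00 ✓; |SL| = 10.90 ✓; ∠(SL, LH) = 90.00° ✓; |LH| = 20.10 ✓; |TH| = 44.36 ✓.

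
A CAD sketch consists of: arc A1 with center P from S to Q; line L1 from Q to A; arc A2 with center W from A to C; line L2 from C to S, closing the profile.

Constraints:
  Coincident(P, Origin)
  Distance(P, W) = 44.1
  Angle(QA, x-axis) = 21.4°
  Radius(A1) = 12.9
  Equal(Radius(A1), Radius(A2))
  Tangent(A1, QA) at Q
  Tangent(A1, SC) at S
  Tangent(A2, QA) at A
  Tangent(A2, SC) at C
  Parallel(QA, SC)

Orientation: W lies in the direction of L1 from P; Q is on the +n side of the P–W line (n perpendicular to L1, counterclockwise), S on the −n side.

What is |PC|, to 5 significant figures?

45.948

Tangency of A1 to both parallel lines with radius 12.9 puts Q and S at P ± 12.9·n: Q = (-4.7069, 12.011), S = (4.7069, -12.011). Equal radii place A and C the same way about W: A = W + 12.9·n = (36.353, 28.102), C = W − 12.9·n = (45.766, 4.0804). Then |PC| = |C − P| = 45.948.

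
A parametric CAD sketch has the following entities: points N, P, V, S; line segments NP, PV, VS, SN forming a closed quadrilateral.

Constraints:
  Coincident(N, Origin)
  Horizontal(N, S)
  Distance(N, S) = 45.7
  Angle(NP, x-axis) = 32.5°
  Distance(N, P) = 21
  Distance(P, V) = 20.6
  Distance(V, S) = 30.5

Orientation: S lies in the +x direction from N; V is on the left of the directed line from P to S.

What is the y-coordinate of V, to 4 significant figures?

26.84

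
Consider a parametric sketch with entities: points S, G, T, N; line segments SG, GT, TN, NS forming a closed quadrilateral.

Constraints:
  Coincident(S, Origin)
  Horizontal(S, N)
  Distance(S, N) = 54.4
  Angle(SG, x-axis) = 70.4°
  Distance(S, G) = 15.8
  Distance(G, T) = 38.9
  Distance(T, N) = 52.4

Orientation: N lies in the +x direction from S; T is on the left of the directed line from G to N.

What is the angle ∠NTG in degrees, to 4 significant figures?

66.48°

Checks: |GT| = 38.90 ✓; |TN| = 52.40 ✓.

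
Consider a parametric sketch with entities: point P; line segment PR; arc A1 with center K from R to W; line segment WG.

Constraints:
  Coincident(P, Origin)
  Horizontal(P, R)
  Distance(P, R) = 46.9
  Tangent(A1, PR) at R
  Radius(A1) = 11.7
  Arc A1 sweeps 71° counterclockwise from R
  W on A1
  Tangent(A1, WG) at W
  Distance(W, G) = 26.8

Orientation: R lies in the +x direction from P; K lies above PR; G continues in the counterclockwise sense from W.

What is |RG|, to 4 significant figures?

38.68

P is at the origin; PR is horizontal with |PR| = 46.9 and R on the +x side, so R = (46.90, 0.000). A1 meets PR tangentially, so KR is at right angles to PR, so K = R + (0, 11.7) = (46.90, 11.70). On A1, R sits at bearing -90° from K; a 71° counterclockwise sweep puts W at bearing -19°, so W = K + 11.7·(cos -19°, sin -19°) = (57.96, 7.891). Tangency of A1 to WG means the radius KW is perpendicular to WG, so WG runs along (−sin -19°, cos -19°); with |WG| = 26.8, G = (66.69, 33.23). Then |RG| = |G − R| = 38.68.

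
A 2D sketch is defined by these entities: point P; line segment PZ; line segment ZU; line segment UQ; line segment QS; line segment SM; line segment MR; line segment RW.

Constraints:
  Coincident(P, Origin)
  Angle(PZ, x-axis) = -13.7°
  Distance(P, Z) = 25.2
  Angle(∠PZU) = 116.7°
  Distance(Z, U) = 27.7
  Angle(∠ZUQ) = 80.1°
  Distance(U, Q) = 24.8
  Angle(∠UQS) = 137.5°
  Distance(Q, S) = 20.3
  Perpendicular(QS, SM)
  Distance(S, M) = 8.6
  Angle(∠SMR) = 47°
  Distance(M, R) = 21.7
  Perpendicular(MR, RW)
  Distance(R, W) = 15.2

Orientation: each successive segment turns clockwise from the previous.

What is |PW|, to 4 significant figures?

41.68

P is at the origin; PZ runs at -13.7° with length 25.2, so Z = (24.48, -5.968). ∠PZU = 116.7° gives ZU at -77.00° from the x-axis; with |ZU| = 27.7, U = (30.71, -32.96). ∠ZUQ = 80.1° gives UQ at -176.9° from the x-axis; with |UQ| = 24.8, Q = (5.950, -34.30). ∠UQS = 137.5° gives QS at 140.6° from the x-axis; with |QS| = 20.3, S = (-9.736, -21.41). QS is perpendicular to SM, so SM runs at 50.60°; with |SM| = 8.6, M = (-4.277, -14.77). ∠SMR = 47.0° gives MR at -82.40° from the x-axis; with |MR| = 21.7, R = (-1.407, -36.28). MR ⟂ RW, so RW runs at -172.4°; with |RW| = 15.2, W = (-16.47, -38.29). Then |PW| = |W − P| = 41.68.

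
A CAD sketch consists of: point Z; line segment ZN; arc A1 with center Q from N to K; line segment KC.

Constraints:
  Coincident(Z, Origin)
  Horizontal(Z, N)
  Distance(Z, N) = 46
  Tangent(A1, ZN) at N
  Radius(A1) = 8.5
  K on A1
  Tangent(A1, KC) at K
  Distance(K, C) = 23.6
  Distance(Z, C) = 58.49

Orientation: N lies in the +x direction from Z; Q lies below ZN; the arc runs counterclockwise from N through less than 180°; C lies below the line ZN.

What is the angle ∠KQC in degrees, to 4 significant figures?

70.19°

Z is at the origin; ZN is horizontal with |ZN| = 46.0 and N on the +x side, so N = (46.00, 0.000). Since A1 is tangent to ZN there, QN ⟂ ZN, so Q = N + (0, -8.5) = (46.00, -8.500). Since QK ⟂ KC (tangency), |QC| = √(8.5² + 23.6²) = 25.08 regardless of where K sits on A1. So C lies on both circle(Z, 58.49) and circle(Q, 25.08); the below-ZN intersection is C = (47.94, -33.51). K is the foot of the tangent from C: K = (38.25, -11.99).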